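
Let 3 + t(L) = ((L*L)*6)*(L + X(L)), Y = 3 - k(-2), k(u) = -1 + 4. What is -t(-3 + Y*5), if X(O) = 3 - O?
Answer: -159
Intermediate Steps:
k(u) = 3
Y = 0 (Y = 3 - 1*3 = 3 - 3 = 0)
t(L) = -3 + 18*L² (t(L) = -3 + ((L*L)*6)*(L + (3 - L)) = -3 + (L²*6)*3 = -3 + (6*L²)*3 = -3 + 18*L²)
-t(-3 + Y*5) = -(-3 + 18*(-3 + 0*5)²) = -(-3 + 18*(-3 + 0)²) = -(-3 + 18*(-3)²) = -(-3 + 18*9) = -(-3 + 162) = -1*159 = -159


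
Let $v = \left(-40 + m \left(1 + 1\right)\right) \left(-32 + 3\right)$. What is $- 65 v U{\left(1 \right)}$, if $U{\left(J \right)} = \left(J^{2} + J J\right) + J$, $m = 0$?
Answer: $-226200$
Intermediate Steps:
$v = 1160$ ($v = \left(-40 + 0 \left(1 + 1\right)\right) \left(-32 + 3\right) = \left(-40 + 0 \cdot 2\right) \left(-29\right) = \left(-40 + 0\right) \left(-29\right) = \left(-40\right) \left(-29\right) = 1160$)
$U{\left(J \right)} = J + 2 J^{2}$ ($U{\left(J \right)} = \left(J^{2} + J^{2}\right) + J = 2 J^{2} + J = J + 2 J^{2}$)
$- 65 v U{\left(1 \right)} = \left(-65\right) 1160 \cdot 1 \left(1 + 2 \cdot 1\right) = - 75400 \cdot 1 \left(1 + 2\right) = - 75400 \cdot 1 \cdot 3 = \left(-75400\right) 3 = -226200$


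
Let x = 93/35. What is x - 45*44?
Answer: -69207/35 ≈ -1977.3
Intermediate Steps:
x = 93/35 (x = 93*(1/35) = 93/35 ≈ 2.6571)
x - 45*44 = 93/35 - 45*44 = 93/35 - 1980 = -69207/35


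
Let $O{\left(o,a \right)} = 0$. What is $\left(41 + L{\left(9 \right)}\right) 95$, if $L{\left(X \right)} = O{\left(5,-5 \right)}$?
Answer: $3895$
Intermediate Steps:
$L{\left(X \right)} = 0$
$\left(41 + L{\left(9 \right)}\right) 95 = \left(41 + 0\right) 95 = 41 \cdot 95 = 3895$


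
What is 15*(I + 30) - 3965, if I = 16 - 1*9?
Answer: -3410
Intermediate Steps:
I = 7 (I = 16 - 9 = 7)
15*(I + 30) - 3965 = 15*(7 + 30) - 3965 = 15*37 - 3965 = 555 - 3965 = -3410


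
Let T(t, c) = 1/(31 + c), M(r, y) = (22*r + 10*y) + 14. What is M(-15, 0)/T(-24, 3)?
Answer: -10744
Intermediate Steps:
M(r, y) = 14 + 10*y + 22*r (M(r, y) = (10*y + 22*r) + 14 = 14 + 10*y + 22*r)
M(-15, 0)/T(-24, 3) = (14 + 10*0 + 22*(-15))/(1/(31 + 3)) = (14 + 0 - 330)/(1/34) = -316/1/34 = -316*34 = -10744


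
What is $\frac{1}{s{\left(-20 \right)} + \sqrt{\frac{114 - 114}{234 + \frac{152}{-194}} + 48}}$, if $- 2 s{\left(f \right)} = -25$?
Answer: $\frac{50}{433} - \frac{16 \sqrt{3}}{433} \approx 0.051472$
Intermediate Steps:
$s{\left(f \right)} = \frac{25}{2}$ ($s{\left(f \right)} = \left(- \frac{1}{2}\right) \left(-25\right) = \frac{25}{2}$)
$\frac{1}{s{\left(-20 \right)} + \sqrt{\frac{114 - 114}{234 + \frac{152}{-194}} + 48}} = \frac{1}{\frac{25}{2} + \sqrt{\frac{114 - 114}{234 + \frac{152}{-194}} + 48}} = \frac{1}{\frac{25}{2} + \sqrt{\frac{114 - 114}{234 + 152 \left(- \frac{1}{194}\right)} + 48}} = \frac{1}{\frac{25}{2} + \sqrt{\frac{0}{234 - \frac{76}{97}} + 48}} = \frac{1}{\frac{25}{2} + \sqrt{\frac{0}{\frac{22622}{97}} + 48}} = \frac{1}{\frac{25}{2} + \sqrt{0 \cdot \frac{97}{22622} + 48}} = \frac{1}{\frac{25}{2} + \sqrt{0 + 48}} = \frac{1}{\frac{25}{2} + \sqrt{48}} = \frac{1}{\frac{25}{2} + 4 \sqrt{3}}$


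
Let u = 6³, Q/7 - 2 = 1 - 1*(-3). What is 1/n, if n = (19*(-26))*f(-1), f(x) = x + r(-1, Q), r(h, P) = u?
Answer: -1/106210 ≈ -9.4153e-6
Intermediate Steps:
Q = 42 (Q = 14 + 7*(1 - 1*(-3)) = 14 + 7*(1 + 3) = 14 + 7*4 = 14 + 28 = 42)
u = 216
r(h, P) = 216
f(x) = 216 + x (f(x) = x + 216 = 216 + x)
n = -106210 (n = (19*(-26))*(216 - 1) = -494*215 = -106210)
1/n = 1/(-106210) = -1/106210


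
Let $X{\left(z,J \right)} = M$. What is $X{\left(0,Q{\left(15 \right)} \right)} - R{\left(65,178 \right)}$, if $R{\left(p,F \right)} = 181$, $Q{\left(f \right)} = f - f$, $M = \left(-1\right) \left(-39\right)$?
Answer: $-142$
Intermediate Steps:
$M = 39$
$Q{\left(f \right)} = 0$
$X{\left(z,J \right)} = 39$
$X{\left(0,Q{\left(15 \right)} \right)} - R{\left(65,178 \right)} = 39 - 181 = -142$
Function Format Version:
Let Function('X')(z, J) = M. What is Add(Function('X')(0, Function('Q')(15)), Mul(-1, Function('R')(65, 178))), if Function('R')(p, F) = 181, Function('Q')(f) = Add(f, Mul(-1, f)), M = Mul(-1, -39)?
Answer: -142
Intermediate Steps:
M = 39
Function('Q')(f) = 0
Function('X')(z, J) = 39
Add(Function('X')(0, Function('Q')(15)), Mul(-1, Function('R')(65, 178))) = Add(39, Mul(-1, 181)) = Add(39, -181) = -142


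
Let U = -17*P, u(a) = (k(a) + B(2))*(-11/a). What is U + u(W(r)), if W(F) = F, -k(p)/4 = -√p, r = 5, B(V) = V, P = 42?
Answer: -3592/5 - 44*√5/5 ≈ -738.08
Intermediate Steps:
k(p) = 4*√p (k(p) = -(-4)*√p = 4*√p)
u(a) = -11*(2 + 4*√a)/a (u(a) = (4*√a + 2)*(-11/a) = (2 + 4*√a)*(-11/a) = -11*(2 + 4*√a)/a)
U = -714 (U = -17*42 = -714)
U + u(W(r)) = -714 + 22*(-1 - 2*√5)/5 = -714 + 22*(⅕)*(-1 - 2*√5) = -714 + (-22/5 - 44*√5/5) = -3592/5 - 44*√5/5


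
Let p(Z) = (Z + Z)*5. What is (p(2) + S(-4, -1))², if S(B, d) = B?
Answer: 256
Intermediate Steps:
p(Z) = 10*Z (p(Z) = (2*Z)*5 = 10*Z)
(p(2) + S(-4, -1))² = (10*2 - 4)² = (20 - 4)² = 16² = 256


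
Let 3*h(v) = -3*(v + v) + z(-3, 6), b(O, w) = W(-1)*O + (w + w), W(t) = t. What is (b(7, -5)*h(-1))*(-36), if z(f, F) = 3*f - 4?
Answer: -1428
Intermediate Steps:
z(f, F) = -4 + 3*f
b(O, w) = -O + 2*w (b(O, w) = -O + (w + w) = -O + 2*w)
h(v) = -13/3 - 2*v (h(v) = (-3*(v + v) + (-4 + 3*(-3)))/3 = (-6*v + (-4 - 9))/3 = (-6*v - 13)/3 = (-13 - 6*v)/3 = -13/3 - 2*v)
(b(7, -5)*h(-1))*(-36) = ((-1*7 + 2*(-5))*(-13/3 - 2*(-1)))*(-36) = ((-7 - 10)*(-13/3 + 2))*(-36) = -17*(-7/3)*(-36) = (119/3)*(-36) = -1428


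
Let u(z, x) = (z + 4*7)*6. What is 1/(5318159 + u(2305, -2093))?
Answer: 1/5332157 ≈ 1.8754e-7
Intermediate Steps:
u(z, x) = 168 + 6*z (u(z, x) = (z + 28)*6 = (28 + z)*6 = 168 + 6*z)
1/(5318159 + u(2305, -2093)) = 1/(5318159 + (168 + 6*2305)) = 1/(5318159 + (168 + 13830)) = 1/(5318159 + 13998) = 1/5332157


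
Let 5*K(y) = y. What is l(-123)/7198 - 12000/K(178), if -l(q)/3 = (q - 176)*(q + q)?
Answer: -117789459/320311 ≈ -367.73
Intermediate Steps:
K(y) = y/5
l(q) = -6*q*(-176 + q) (l(q) = -3*(q - 176)*(q + q) = -3*(-176 + q)*2*q = -6*q*(-176 + q))
l(-123)/7198 - 12000/K(178) = (6*(-123)*(176 - 1*(-123)))/7198 - 12000/((⅕)*178) = (6*(-123)*(176 + 123))*(1/7198) - 12000/178/5 = (6*(-123)*299)*(1/7198) - 12000*5/178 = -220662*1/7198 - 30000/89 = -110331/3599 - 30000/89 = -117789459/320311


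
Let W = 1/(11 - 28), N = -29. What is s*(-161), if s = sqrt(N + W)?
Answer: -161*I*sqrt(8398)/17 ≈ -867.89*I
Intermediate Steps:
W = -1/17 (W = 1/(-17) = -1/17 ≈ -0.058824)
s = I*sqrt(8398)/17 (s = sqrt(-29 - 1/17) = sqrt(-494/17) = I*sqrt(8398)/17 ≈ 5.3906*I)
s*(-161) = (I*sqrt(8398)/17)*(-161) = -161*I*sqrt(8398)/17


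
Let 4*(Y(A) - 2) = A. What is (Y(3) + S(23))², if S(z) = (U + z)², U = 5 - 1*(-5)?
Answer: 19070689/16 ≈ 1.1919e+6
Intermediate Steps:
Y(A) = 2 + A/4
U = 10 (U = 5 + 5 = 10)
S(z) = (10 + z)²
(Y(3) + S(23))² = ((2 + (¼)*3) + (10 + 23)²)² = ((2 + ¾) + 33²)² = (11/4 + 1089)² = (4367/4)² = 19070689/16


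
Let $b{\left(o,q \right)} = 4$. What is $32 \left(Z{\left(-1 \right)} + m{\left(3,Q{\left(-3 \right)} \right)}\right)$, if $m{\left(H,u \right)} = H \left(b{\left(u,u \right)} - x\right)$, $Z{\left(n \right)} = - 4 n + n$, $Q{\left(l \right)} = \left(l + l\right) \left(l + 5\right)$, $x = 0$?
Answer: $480$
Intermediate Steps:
$Q{\left(l \right)} = 2 l \left(5 + l\right)$
$Z{\left(n \right)} = - 3 n$
$m{\left(H,u \right)} = 4 H$ ($m{\left(H,u \right)} = H \left(4 - 0\right) = H \left(4 + 0\right) = H 4 = 4 H$)
$32 \left(Z{\left(-1 \right)} + m{\left(3,Q{\left(-3 \right)} \right)}\right) = 32 \left(\left(-3\right) \left(-1\right) + 4 \cdot 3\right) = 32 \left(3 + 12\right) = 32 \cdot 15 = 480$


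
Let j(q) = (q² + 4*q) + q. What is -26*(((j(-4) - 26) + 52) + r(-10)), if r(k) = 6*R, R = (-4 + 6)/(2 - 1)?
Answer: -884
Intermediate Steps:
R = 2 (R = 2/1 = 2*1 = 2)
j(q) = q² + 5*q
r(k) = 12 (r(k) = 6*2 = 12)
-26*(((j(-4) - 26) + 52) + r(-10)) = -26*(((-4*(5 - 4) - 26) + 52) + 12) = -26*(((-4*1 - 26) + 52) + 12) = -26*(((-4 - 26) + 52) + 12) = -26*((-30 + 52) + 12) = -26*(22 + 12) = -26*34 = -884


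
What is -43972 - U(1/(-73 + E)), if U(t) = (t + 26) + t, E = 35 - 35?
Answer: -3211852/73 ≈ -43998.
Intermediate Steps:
E = 0
U(t) = 26 + 2*t (U(t) = (26 + t) + t = 26 + 2*t)
-43972 - U(1/(-73 + E)) = -43972 - (26 + 2/(-73 + 0)) = -43972 - (26 + 2/(-73)) = -43972 - (26 + 2*(-1/73)) = -43972 - (26 - 2/73) = -43972 - 1*1896/73 = -43972 - 1896/73 = -3211852/73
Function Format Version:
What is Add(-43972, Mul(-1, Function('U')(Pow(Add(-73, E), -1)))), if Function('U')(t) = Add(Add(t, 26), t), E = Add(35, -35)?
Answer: Rational(-3211852, 73) ≈ -43998.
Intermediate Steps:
E = 0
Function('U')(t) = Add(26, Mul(2, t)) (Function('U')(t) = Add(Add(26, t), t) = Add(26, Mul(2, t)))
Add(-43972, Mul(-1, Function('U')(Pow(Add(-73, E), -1)))) = Add(-43972, Mul(-1, Add(26, Mul(2, Pow(Add(-73, 0), -1))))) = Add(-43972, Mul(-1, Add(26, Mul(2, Pow(-73, -1))))) = Add(-43972, Mul(-1, Add(26, Mul(2, Rational(-1, 73))))) = Add(-43972, Mul(-1, Add(26, Rational(-2, 73)))) = Add(-43972, Mul(-1, Rational(1896, 73))) = Add(-43972, Rational(-1896, 73)) = Rational(-3211852, 73)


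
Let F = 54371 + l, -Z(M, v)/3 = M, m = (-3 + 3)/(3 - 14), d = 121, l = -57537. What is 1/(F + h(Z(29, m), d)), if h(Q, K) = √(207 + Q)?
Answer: -1583/5011718 - √30/5011718 ≈ -0.00031695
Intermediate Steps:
m = 0 (m = 0/(-11) = 0*(-1/11) = 0)
Z(M, v) = -3*M
F = -3166 (F = 54371 - 57537 = -3166)
1/(F + h(Z(29, m), d)) = 1/(-3166 + √(207 - 3*29)) = 1/(-3166 + √(207 - 87)) = 1/(-3166 + √120) = 1/(-3166 + 2*√30)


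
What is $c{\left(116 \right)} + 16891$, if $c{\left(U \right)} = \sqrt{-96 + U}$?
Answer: $16891 + 2 \sqrt{5} \approx 16895.0$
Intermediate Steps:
$c{\left(116 \right)} + 16891 = \sqrt{-96 + 116} + 16891 = \sqrt{20} + 16891 = 2 \sqrt{5} + 16891 = 16891 + 2 \sqrt{5}$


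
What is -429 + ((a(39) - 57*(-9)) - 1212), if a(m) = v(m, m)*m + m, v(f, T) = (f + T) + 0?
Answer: 1953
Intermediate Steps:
v(f, T) = T + f (v(f, T) = (T + f) + 0 = T + f)
a(m) = m + 2*m² (a(m) = (m + m)*m + m = (2*m)*m + m = 2*m² + m = m + 2*m²)
-429 + ((a(39) - 57*(-9)) - 1212) = -429 + ((39*(1 + 2*39) - 57*(-9)) - 1212) = -429 + ((39*(1 + 78) + 513) - 1212) = -429 + ((39*79 + 513) - 1212) = -429 + ((3081 + 513) - 1212) = -429 + (3594 - 1212) = -429 + 2382 = 1953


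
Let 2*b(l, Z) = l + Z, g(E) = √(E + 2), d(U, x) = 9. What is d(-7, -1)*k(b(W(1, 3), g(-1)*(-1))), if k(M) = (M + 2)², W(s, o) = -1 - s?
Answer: 9/4 ≈ 2.2500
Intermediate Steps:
g(E) = √(2 + E)
b(l, Z) = Z/2 + l/2 (b(l, Z) = (l + Z)/2 = (Z + l)/2 = Z/2 + l/2)
k(M) = (2 + M)²
d(-7, -1)*k(b(W(1, 3), g(-1)*(-1))) = 9*(2 + ((√(2 - 1)*(-1))/2 + (-1 - 1*1)/2))² = 9*(2 + ((√1*(-1))/2 + (-1 - 1)/2))² = 9*(2 + ((1*(-1))/2 + (½)*(-2)))² = 9*(2 + ((½)*(-1) - 1))² = 9*(2 + (-½ - 1))² = 9*(2 - 3/2)² = 9*(½)² = 9*(¼) = 9/4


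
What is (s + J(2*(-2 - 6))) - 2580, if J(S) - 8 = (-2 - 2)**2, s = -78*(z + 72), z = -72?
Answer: -2556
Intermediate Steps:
s = 0 (s = -78*(-72 + 72) = -78*0 = 0)
J(S) = 24 (J(S) = 8 + (-2 - 2)**2 = 8 + (-4)**2 = 8 + 16 = 24)
(s + J(2*(-2 - 6))) - 2580 = (0 + 24) - 2580 = 24 - 2580 = -2556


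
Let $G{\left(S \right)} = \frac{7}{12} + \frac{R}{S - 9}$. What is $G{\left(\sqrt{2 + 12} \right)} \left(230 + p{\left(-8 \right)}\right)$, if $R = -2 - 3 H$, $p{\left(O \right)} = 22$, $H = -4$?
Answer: $- \frac{12831}{67} - \frac{2520 \sqrt{14}}{67} \approx -332.24$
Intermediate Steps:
$R = 10$ ($R = -2 - -12 = -2 + 12 = 10$)
$G{\left(S \right)} = \frac{7}{12} + \frac{10}{-9 + S}$ ($G{\left(S \right)} = \frac{7}{12} + \frac{10}{S - 9} = 7 \cdot \frac{1}{12} + \frac{10}{-9 + S} = \frac{7}{12} + \frac{10}{-9 + S}$)
$G{\left(\sqrt{2 + 12} \right)} \left(230 + p{\left(-8 \right)}\right) = \frac{57 + 7 \sqrt{2 + 12}}{12 \left(-9 + \sqrt{2 + 12}\right)} \left(230 + 22\right) = \frac{57 + 7 \sqrt{14}}{12 \left(-9 + \sqrt{14}\right)} 252 = \frac{21 \left(57 + 7 \sqrt{14}\right)}{-9 + \sqrt{14}}$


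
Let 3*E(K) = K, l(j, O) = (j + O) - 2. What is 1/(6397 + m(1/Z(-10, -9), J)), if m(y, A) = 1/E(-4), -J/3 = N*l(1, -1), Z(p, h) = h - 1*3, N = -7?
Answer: 4/25585 ≈ 0.00015634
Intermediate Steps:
l(j, O) = -2 + O + j (l(j, O) = (O + j) - 2 = -2 + O + j)
E(K) = K/3
Z(p, h) = -3 + h (Z(p, h) = h - 3 = -3 + h)
J = -42 (J = -(-21)*(-2 - 1 + 1) = -(-21)*(-2) = -3*14 = -42)
m(y, A) = -¾ (m(y, A) = 1/((⅓)*(-4)) = 1/(-4/3) = -¾)
1/(6397 + m(1/Z(-10, -9), J)) = 1/(6397 - ¾) = 1/(25585/4) = 4/25585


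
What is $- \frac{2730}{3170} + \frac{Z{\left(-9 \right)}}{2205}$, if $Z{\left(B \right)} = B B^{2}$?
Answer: $- \frac{92562}{77665} \approx -1.1918$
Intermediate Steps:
$Z{\left(B \right)} = B^{3}$
$- \frac{2730}{3170} + \frac{Z{\left(-9 \right)}}{2205} = - \frac{2730}{3170} + \frac{\left(-9\right)^{3}}{2205} = \left(-2730\right) \frac{1}{3170} - \frac{81}{245} = - \frac{273}{317} - \frac{81}{245} = - \frac{92562}{77665}$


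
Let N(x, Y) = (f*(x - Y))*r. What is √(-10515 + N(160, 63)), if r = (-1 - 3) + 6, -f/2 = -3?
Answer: 3*I*√1039 ≈ 96.701*I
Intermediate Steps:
f = 6 (f = -2*(-3) = 6)
r = 2 (r = -4 + 6 = 2)
N(x, Y) = -12*Y + 12*x (N(x, Y) = (6*(x - Y))*2 = (-6*Y + 6*x)*2 = -12*Y + 12*x)
√(-10515 + N(160, 63)) = √(-10515 + (-12*63 + 12*160)) = √(-10515 + (-756 + 1920)) = √(-10515 + 1164) = √(-9351) = 3*I*√1039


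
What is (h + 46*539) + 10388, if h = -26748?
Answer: 8434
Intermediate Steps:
(h + 46*539) + 10388 = (-26748 + 46*539) + 10388 = (-26748 + 24794) + 10388 = -1954 + 10388 = 8434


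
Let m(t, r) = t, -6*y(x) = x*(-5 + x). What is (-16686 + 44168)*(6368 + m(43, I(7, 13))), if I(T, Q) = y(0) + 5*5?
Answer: 176187102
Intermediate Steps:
y(x) = -x*(-5 + x)/6
I(T, Q) = 25 (I(T, Q) = (1/6)*0*(5 - 1*0) + 5*5 = (1/6)*0*(5 + 0) + 25 = (1/6)*0*5 + 25 = 0 + 25 = 25)
(-16686 + 44168)*(6368 + m(43, I(7, 13))) = (-16686 + 44168)*(6368 + 43) = 27482*6411 = 176187102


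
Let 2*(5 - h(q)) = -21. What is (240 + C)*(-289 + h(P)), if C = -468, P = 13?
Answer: 62358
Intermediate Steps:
h(q) = 31/2 (h(q) = 5 - ½*(-21) = 5 + 21/2 = 31/2)
(240 + C)*(-289 + h(P)) = (240 - 468)*(-289 + 31/2) = -228*(-547/2) = 62358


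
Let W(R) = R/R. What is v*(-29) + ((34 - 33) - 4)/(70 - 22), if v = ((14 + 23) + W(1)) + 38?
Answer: -35265/16 ≈ -2204.1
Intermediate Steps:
W(R) = 1
v = 76 (v = ((14 + 23) + 1) + 38 = (37 + 1) + 38 = 38 + 38 = 76)
v*(-29) + ((34 - 33) - 4)/(70 - 22) = 76*(-29) + ((34 - 33) - 4)/(70 - 22) = -2204 + (1 - 4)/48 = -2204 - 3*1/48 = -2204 - 1/16 = -35265/16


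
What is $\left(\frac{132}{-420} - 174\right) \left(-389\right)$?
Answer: $\frac{2373289}{35} \approx 67808.0$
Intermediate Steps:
$\left(\frac{132}{-420} - 174\right) \left(-389\right) = \left(132 \left(- \frac{1}{420}\right) - 174\right) \left(-389\right) = \left(- \frac{11}{35} - 174\right) \left(-389\right) = \left(- \frac{6101}{35}\right) \left(-389\right) = \frac{2373289}{35}$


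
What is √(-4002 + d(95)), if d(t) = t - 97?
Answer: 2*I*√1001 ≈ 63.277*I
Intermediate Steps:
d(t) = -97 + t
√(-4002 + d(95)) = √(-4002 + (-97 + 95)) = √(-4002 - 2) = √(-4004) = 2*I*√1001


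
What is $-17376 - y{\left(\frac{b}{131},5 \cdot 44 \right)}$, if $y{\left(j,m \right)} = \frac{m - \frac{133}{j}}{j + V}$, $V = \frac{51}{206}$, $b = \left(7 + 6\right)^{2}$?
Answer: $- \frac{122385055682}{7012655} \approx -17452.0$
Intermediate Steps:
$b = 169$ ($b = 13^{2} = 169$)
$V = \frac{51}{206}$ ($V = 51 \cdot \frac{1}{206} = \frac{51}{206} \approx 0.24757$)
$y{\left(j,m \right)} = \frac{m - \frac{133}{j}}{\frac{51}{206} + j}$ ($y{\left(j,m \right)} = \frac{m - \frac{133}{j}}{j + \frac{51}{206}} = \frac{m - \frac{133}{j}}{\frac{51}{206} + j}$)
$-17376 - y{\left(\frac{b}{131},5 \cdot 44 \right)} = -17376 - \frac{206 \left(-133 + \frac{169}{131} \cdot 5 \cdot 44\right)}{\frac{169}{131} \left(51 + 206 \cdot \frac{169}{131}\right)} = -17376 - \frac{206 \left(-133 + 169 \cdot \frac{1}{131} \cdot 220\right)}{169 \cdot \frac{1}{131} \left(51 + 206 \cdot 169 \cdot \frac{1}{131}\right)} = -17376 - \frac{206 \left(-133 + \frac{169}{131} \cdot 220\right)}{\frac{169}{131} \left(51 + 206 \cdot \frac{169}{131}\right)} = -17376 - 206 \cdot \frac{131}{169} \frac{1}{51 + \frac{34814}{131}} \left(-133 + \frac{37180}{131}\right) = -17376 - 206 \cdot \frac{131}{169} \frac{1}{\frac{41495}{131}} \cdot \frac{19757}{131} = -17376 - 206 \cdot \frac{131}{169} \cdot \frac{131}{41495} \cdot \frac{19757}{131} = -17376 - \frac{533162402}{7012655} = - \frac{122385055682}{7012655}$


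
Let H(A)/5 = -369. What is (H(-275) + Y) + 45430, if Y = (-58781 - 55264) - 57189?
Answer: -127649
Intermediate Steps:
H(A) = -1845 (H(A) = 5*(-369) = -1845)
Y = -171234 (Y = -114045 - 57189 = -171234)
(H(-275) + Y) + 45430 = (-1845 - 171234) + 45430 = -173079 + 45430 = -127649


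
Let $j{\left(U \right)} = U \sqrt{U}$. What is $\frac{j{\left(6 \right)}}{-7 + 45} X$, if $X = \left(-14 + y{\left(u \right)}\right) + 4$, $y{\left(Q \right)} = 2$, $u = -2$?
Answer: $- \frac{24 \sqrt{6}}{19} \approx -3.0941$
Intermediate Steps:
$j{\left(U \right)} = U^{\frac{3}{2}}$
$X = -8$ ($X = \left(-14 + 2\right) + 4 = -12 + 4 = -8$)
$\frac{j{\left(6 \right)}}{-7 + 45} X = \frac{6^{\frac{3}{2}}}{-7 + 45} \left(-8\right) = \frac{6 \sqrt{6}}{38} \left(-8\right) = \frac{3 \sqrt{6}}{19} \left(-8\right) = - \frac{24 \sqrt{6}}{19}$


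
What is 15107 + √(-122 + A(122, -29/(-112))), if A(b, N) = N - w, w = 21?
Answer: 15107 + 73*I*√21/28 ≈ 15107.0 + 11.947*I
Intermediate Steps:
A(b, N) = -21 + N (A(b, N) = N - 1*21 = N - 21 = -21 + N)
15107 + √(-122 + A(122, -29/(-112))) = 15107 + √(-122 + (-21 - 29/(-112))) = 15107 + √(-122 + (-21 - 29*(-1/112))) = 15107 + √(-122 + (-21 + 29/112)) = 15107 + √(-122 - 2323/112) = 15107 + √(-15987/112) = 15107 + 73*I*√21/28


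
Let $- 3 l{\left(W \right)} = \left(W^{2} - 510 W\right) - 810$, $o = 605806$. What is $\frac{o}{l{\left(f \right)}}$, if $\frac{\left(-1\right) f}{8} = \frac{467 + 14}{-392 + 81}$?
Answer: $\frac{87891243189}{336934093} \approx 260.86$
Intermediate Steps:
$f = \frac{3848}{311}$ ($f = - 8 \frac{467 + 14}{-392 + 81} = - 8 \frac{481}{-311} = - 8 \cdot 481 \left(- \frac{1}{311}\right) = \left(-8\right) \left(- \frac{481}{311}\right) = \frac{3848}{311} \approx 12.373$)
$l{\left(W \right)} = 270 + 170 W - \frac{W^{2}}{3}$ ($l{\left(W \right)} = - \frac{\left(W^{2} - 510 W\right) - 810}{3} = - \frac{-810 + W^{2} - 510 W}{3} = 270 + 170 W - \frac{W^{2}}{3}$)
$\frac{o}{l{\left(f \right)}} = \frac{605806}{270 + 170 \cdot \frac{3848}{311} - \frac{\left(\frac{3848}{311}\right)^{2}}{3}} = \frac{605806}{270 + \frac{654160}{311} - \frac{14807104}{290163}} = \frac{605806}{\frac{673868186}{290163}} = 605806 \cdot \frac{290163}{673868186} = \frac{87891243189}{336934093}$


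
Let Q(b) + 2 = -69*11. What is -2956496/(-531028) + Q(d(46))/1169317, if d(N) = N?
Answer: 864169230231/155235016969 ≈ 5.5668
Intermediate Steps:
Q(b) = -761 (Q(b) = -2 - 69*11 = -2 - 759 = -761)
-2956496/(-531028) + Q(d(46))/1169317 = -2956496/(-531028) - 761/1169317 = -2956496*(-1/531028) - 761*1/1169317 = 739124/132757 - 761/1169317 = 864169230231/155235016969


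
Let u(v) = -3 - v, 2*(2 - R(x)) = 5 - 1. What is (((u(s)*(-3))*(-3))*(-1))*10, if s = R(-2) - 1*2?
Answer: 90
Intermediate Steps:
R(x) = 0 (R(x) = 2 - (5 - 1)/2 = 2 - ½*4 = 2 - 2 = 0)
s = -2 (s = 0 - 1*2 = 0 - 2 = -2)
(((u(s)*(-3))*(-3))*(-1))*10 = ((((-3 - 1*(-2))*(-3))*(-3))*(-1))*10 = ((((-3 + 2)*(-3))*(-3))*(-1))*10 = ((-1*(-3)*(-3))*(-1))*10 = ((3*(-3))*(-1))*10 = -9*(-1)*10 = 9*10 = 90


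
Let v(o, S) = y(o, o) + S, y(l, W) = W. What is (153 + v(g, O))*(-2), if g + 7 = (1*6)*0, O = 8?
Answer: -308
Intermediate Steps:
g = -7 (g = -7 + (1*6)*0 = -7 + 6*0 = -7 + 0 = -7)
v(o, S) = S + o (v(o, S) = o + S = S + o)
(153 + v(g, O))*(-2) = (153 + (8 - 7))*(-2) = (153 + 1)*(-2) = 154*(-2) = -308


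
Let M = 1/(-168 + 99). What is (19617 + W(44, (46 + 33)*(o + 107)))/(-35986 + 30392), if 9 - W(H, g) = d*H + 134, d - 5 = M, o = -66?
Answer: -664906/192993 ≈ -3.4452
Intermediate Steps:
M = -1/69 (M = 1/(-69) = -1/69 ≈ -0.014493)
d = 344/69 (d = 5 - 1/69 = 344/69 ≈ 4.9855)
W(H, g) = -125 - 344*H/69 (W(H, g) = 9 - (344*H/69 + 134) = 9 - (134 + 344*H/69) = 9 + (-134 - 344*H/69) = -125 - 344*H/69)
(19617 + W(44, (46 + 33)*(o + 107)))/(-35986 + 30392) = (19617 + (-125 - 344/69*44))/(-35986 + 30392) = (19617 + (-125 - 15136/69))/(-5594) = (19617 - 23761/69)*(-1/5594) = (1329812/69)*(-1/5594) = -664906/192993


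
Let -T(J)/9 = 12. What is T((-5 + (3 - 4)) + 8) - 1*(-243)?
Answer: 135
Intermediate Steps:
T(J) = -108 (T(J) = -9*12 = -108)
T((-5 + (3 - 4)) + 8) - 1*(-243) = -108 - 1*(-243) = -108 + 243 = 135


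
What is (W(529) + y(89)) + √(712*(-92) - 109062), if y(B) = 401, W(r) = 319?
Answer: 720 + I*√174566 ≈ 720.0 + 417.81*I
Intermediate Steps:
(W(529) + y(89)) + √(712*(-92) - 109062) = (319 + 401) + √(712*(-92) - 109062) = 720 + √(-65504 - 109062) = 720 + √(-174566) = 720 + I*√174566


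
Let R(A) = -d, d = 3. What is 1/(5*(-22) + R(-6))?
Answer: -1/113 ≈ -0.0088496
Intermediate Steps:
R(A) = -3 (R(A) = -1*3 = -3)
1/(5*(-22) + R(-6)) = 1/(5*(-22) - 3) = 1/(-110 - 3) = 1/(-113) = -1/113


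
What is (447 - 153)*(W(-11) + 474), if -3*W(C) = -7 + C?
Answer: 141120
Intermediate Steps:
W(C) = 7/3 - C/3 (W(C) = -(-7 + C)/3 = 7/3 - C/3)
(447 - 153)*(W(-11) + 474) = (447 - 153)*((7/3 - 1/3*(-11)) + 474) = 294*((7/3 + 11/3) + 474) = 294*(6 + 474) = 294*480 = 141120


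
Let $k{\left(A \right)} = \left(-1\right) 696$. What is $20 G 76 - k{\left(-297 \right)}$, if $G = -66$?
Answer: $-99624$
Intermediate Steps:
$k{\left(A \right)} = -696$
$20 G 76 - k{\left(-297 \right)} = 20 \left(-66\right) 76 - -696 = \left(-1320\right) 76 + 696 = -100320 + 696 = -99624$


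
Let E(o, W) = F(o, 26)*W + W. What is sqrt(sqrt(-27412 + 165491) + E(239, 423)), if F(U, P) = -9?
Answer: sqrt(-3384 + sqrt(138079)) ≈ 54.885*I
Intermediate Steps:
E(o, W) = -8*W (E(o, W) = -9*W + W = -8*W)
sqrt(sqrt(-27412 + 165491) + E(239, 423)) = sqrt(sqrt(-27412 + 165491) - 8*423) = sqrt(sqrt(138079) - 3384) = sqrt(-3384 + sqrt(138079))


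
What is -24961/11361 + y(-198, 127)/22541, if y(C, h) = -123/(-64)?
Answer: -36007940261/16389651264 ≈ -2.1970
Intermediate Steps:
y(C, h) = 123/64 (y(C, h) = -123*(-1/64) = 123/64)
-24961/11361 + y(-198, 127)/22541 = -24961/11361 + (123/64)/22541 = -24961*1/11361 + (123/64)*(1/22541) = -24961/11361 + 123/1442624 = -36007940261/16389651264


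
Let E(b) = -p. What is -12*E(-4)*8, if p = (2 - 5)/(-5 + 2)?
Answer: 96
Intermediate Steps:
p = 1 (p = -3/(-3) = -3*(-1/3) = 1)
E(b) = -1 (E(b) = -1*1 = -1)
-12*E(-4)*8 = -12*(-1)*8 = 12*8 = 96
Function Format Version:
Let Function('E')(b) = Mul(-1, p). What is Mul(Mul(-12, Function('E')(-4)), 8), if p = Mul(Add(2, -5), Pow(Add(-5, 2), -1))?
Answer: 96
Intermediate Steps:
p = 1 (p = Mul(-3, Pow(-3, -1)) = Mul(-3, Rational(-1, 3)) = 1)
Function('E')(b) = -1 (Function('E')(b) = Mul(-1, 1) = -1)
Mul(Mul(-12, Function('E')(-4)), 8) = Mul(Mul(-12, -1), 8) = Mul(12, 8) = 96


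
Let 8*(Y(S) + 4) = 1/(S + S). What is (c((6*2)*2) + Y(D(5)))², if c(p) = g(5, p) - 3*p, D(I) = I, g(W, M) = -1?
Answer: 37933281/6400 ≈ 5927.1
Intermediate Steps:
c(p) = -1 - 3*p
Y(S) = -4 + 1/(16*S) (Y(S) = -4 + 1/(8*(S + S)) = -4 + 1/(8*((2*S))) = -4 + (1/(2*S))/8 = -4 + 1/(16*S))
(c((6*2)*2) + Y(D(5)))² = ((-1 - 3*6*2*2) + (-4 + (1/16)/5))² = ((-1 - 36*2) + (-4 + (1/16)*(⅕)))² = ((-1 - 3*24) + (-4 + 1/80))² = ((-1 - 72) - 319/80)² = (-73 - 319/80)² = (-6159/80)² = 37933281/6400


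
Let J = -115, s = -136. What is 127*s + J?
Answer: -17387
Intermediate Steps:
127*s + J = 127*(-136) - 115 = -17272 - 115 = -17387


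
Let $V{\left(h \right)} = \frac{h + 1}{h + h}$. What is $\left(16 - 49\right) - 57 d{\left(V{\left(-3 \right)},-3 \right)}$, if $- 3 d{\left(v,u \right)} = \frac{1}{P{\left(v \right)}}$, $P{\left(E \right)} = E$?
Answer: $24$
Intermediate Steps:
$V{\left(h \right)} = \frac{1 + h}{2 h}$
$d{\left(v,u \right)} = - \frac{1}{3 v}$
$\left(16 - 49\right) - 57 d{\left(V{\left(-3 \right)},-3 \right)} = \left(16 - 49\right) - 57 \left(- \frac{1}{3 \frac{1 - 3}{2 \left(-3\right)}}\right) = \left(16 - 49\right) - 57 \left(- \frac{1}{3 \cdot \frac{1}{2} \left(- \frac{1}{3}\right) \left(-2\right)}\right) = -33 - 57 \left(- \frac{\frac{1}{\frac{1}{3}}}{3}\right) = -33 - 57 \left(\left(- \frac{1}{3}\right) 3\right) = -33 - -57 = -33 + 57 = 24$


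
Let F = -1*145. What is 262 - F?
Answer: 407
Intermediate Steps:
F = -145
262 - F = 262 - 1*(-145) = 262 + 145 = 407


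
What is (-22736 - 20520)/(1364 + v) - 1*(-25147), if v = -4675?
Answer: 83304973/3311 ≈ 25160.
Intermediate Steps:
(-22736 - 20520)/(1364 + v) - 1*(-25147) = (-22736 - 20520)/(1364 - 4675) - 1*(-25147) = -43256/(-3311) + 25147 = -43256*(-1/3311) + 25147 = 43256/3311 + 25147 = 83304973/3311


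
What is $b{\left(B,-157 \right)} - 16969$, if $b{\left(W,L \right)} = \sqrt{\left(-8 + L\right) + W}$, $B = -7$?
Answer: $-16969 + 2 i \sqrt{43} \approx -16969.0 + 13.115 i$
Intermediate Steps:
$b{\left(W,L \right)} = \sqrt{-8 + L + W}$
$b{\left(B,-157 \right)} - 16969 = \sqrt{-8 - 157 - 7} - 16969 = \sqrt{-172} - 16969 = 2 i \sqrt{43} - 16969 = -16969 + 2 i \sqrt{43}$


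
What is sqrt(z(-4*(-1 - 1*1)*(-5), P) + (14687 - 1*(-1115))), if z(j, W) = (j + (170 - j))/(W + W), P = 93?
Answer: sqrt(136679403)/93 ≈ 125.71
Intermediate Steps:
z(j, W) = 85/W (z(j, W) = 170/((2*W)) = 170*(1/(2*W)) = 85/W)
sqrt(z(-4*(-1 - 1*1)*(-5), P) + (14687 - 1*(-1115))) = sqrt(85/93 + (14687 - 1*(-1115))) = sqrt(85*(1/93) + (14687 + 1115)) = sqrt(85/93 + 15802) = sqrt(1469671/93) = sqrt(136679403)/93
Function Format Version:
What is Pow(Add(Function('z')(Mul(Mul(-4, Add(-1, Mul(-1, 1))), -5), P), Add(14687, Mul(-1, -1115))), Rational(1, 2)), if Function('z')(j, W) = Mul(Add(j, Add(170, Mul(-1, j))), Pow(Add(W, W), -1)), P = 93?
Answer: Mul(Rational(1, 93), Pow(136679403, Rational(1, 2))) ≈ 125.71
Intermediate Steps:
Function('z')(j, W) = Mul(85, Pow(W, -1)) (Function('z')(j, W) = Mul(170, Pow(Mul(2, W), -1)) = Mul(170, Mul(Rational(1, 2), Pow(W, -1))) = Mul(85, Pow(W, -1)))
Pow(Add(Function('z')(Mul(Mul(-4, Add(-1, Mul(-1, 1))), -5), P), Add(14687, Mul(-1, -1115))), Rational(1, 2)) = Pow(Add(Mul(85, Pow(93, -1)), Add(14687, Mul(-1, -1115))), Rational(1, 2)) = Pow(Add(Mul(85, Rational(1, 93)), Add(14687, 1115)), Rational(1, 2)) = Pow(Add(Rational(85, 93), 15802), Rational(1, 2)) = Pow(Rational(1469671, 93), Rational(1, 2)) = Mul(Rational(1, 93), Pow(136679403, Rational(1, 2)))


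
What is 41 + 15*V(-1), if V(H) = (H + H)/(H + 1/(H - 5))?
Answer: 467/7 ≈ 66.714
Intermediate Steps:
V(H) = 2*H/(H + 1/(-5 + H)) (V(H) = (2*H)/(H + 1/(-5 + H)) = 2*H/(H + 1/(-5 + H)))
41 + 15*V(-1) = 41 + 15*(2*(-1)*(-5 - 1)/(1 + (-1)² - 5*(-1))) = 41 + 15*(2*(-1)*(-6)/(1 + 1 + 5)) = 41 + 15*(2*(-1)*(-6)/7) = 41 + 15*(2*(-1)*(⅐)*(-6)) = 41 + 15*(12/7) = 41 + 180/7 = 467/7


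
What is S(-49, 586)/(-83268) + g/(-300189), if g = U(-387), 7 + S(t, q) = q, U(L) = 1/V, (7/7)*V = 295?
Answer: -5697096157/819317845260 ≈ -0.0069535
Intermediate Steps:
V = 295
U(L) = 1/295
S(t, q) = -7 + q
g = 1/295 ≈ 0.0033898
S(-49, 586)/(-83268) + g/(-300189) = (-7 + 586)/(-83268) + (1/295)/(-300189) = 579*(-1/83268) + (1/295)*(-1/300189) = -193/27756 - 1/88555755 = -5697096157/819317845260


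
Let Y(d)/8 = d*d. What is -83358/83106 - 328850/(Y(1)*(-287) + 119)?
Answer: 1508218763/10051209 ≈ 150.05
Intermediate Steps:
Y(d) = 8*d² (Y(d) = 8*(d*d) = 8*d²)
-83358/83106 - 328850/(Y(1)*(-287) + 119) = -83358/83106 - 328850/((8*1²)*(-287) + 119) = -83358*1/83106 - 328850/((8*1)*(-287) + 119) = -4631/4617 - 328850/(8*(-287) + 119) = -4631/4617 - 328850/(-2296 + 119) = -4631/4617 - 328850/(-2177) = -4631/4617 - 328850*(-1/2177) = -4631/4617 + 328850/2177 = 1508218763/10051209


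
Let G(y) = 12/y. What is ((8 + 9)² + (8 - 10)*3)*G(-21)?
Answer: -1132/7 ≈ -161.71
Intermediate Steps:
((8 + 9)² + (8 - 10)*3)*G(-21) = ((8 + 9)² + (8 - 10)*3)*(12/(-21)) = (17² - 2*3)*(12*(-1/21)) = (289 - 6)*(-4/7) = 283*(-4/7) = -1132/7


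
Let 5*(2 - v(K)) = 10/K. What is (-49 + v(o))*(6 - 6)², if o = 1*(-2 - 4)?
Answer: 0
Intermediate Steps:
o = -6 (o = 1*(-6) = -6)
v(K) = 2 - 2/K
(-49 + v(o))*(6 - 6)² = (-49 + (2 - 2/(-6)))*(6 - 6)² = (-49 + (2 - 2*(-⅙)))*0² = (-49 + (2 + ⅓))*0 = (-49 + 7/3)*0 = -140/3*0 = 0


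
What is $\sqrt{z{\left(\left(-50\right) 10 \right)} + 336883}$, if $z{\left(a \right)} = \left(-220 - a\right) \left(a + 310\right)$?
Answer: $\sqrt{283683} \approx 532.62$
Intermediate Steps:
$z{\left(a \right)} = \left(-220 - a\right) \left(310 + a\right)$
$\sqrt{z{\left(\left(-50\right) 10 \right)} + 336883} = \sqrt{\left(-68200 - \left(\left(-50\right) 10\right)^{2} - 530 \left(\left(-50\right) 10\right)\right) + 336883} = \sqrt{\left(-68200 - \left(-500\right)^{2} - -265000\right) + 336883} = \sqrt{\left(-68200 - 250000 + 265000\right) + 336883} = \sqrt{-53200 + 336883} = \sqrt{283683}$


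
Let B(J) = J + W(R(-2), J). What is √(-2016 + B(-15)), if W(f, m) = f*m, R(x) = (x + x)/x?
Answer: 3*I*√229 ≈ 45.398*I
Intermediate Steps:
R(x) = 2 (R(x) = (2*x)/x = 2)
B(J) = 3*J (B(J) = J + 2*J = 3*J)
√(-2016 + B(-15)) = √(-2016 + 3*(-15)) = √(-2016 - 45) = √(-2061) = 3*I*√229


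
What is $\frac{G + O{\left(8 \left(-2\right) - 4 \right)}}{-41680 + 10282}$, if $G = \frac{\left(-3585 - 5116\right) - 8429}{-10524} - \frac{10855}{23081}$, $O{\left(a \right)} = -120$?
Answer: $\frac{4811232295}{1271118955452} \approx 0.003785$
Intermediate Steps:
$G = \frac{46856585}{40484074}$ ($G = \left(-8701 - 8429\right) \left(- \frac{1}{10524}\right) - \frac{10855}{23081} = \left(-17130\right) \left(- \frac{1}{10524}\right) - \frac{10855}{23081} = \frac{2855}{1754} - \frac{10855}{23081} = \frac{46856585}{40484074} \approx 1.1574$)
$\frac{G + O{\left(8 \left(-2\right) - 4 \right)}}{-41680 + 10282} = \frac{\frac{46856585}{40484074} - 120}{-41680 + 10282} = - \frac{4811232295}{40484074 \left(-31398\right)} = \left(- \frac{4811232295}{40484074}\right) \left(- \frac{1}{31398}\right) = \frac{4811232295}{1271118955452}$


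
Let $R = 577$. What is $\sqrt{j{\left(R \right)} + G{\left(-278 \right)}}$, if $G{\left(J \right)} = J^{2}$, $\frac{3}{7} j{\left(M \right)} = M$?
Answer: $\frac{\sqrt{707673}}{3} \approx 280.41$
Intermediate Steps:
$j{\left(M \right)} = \frac{7 M}{3}$
$\sqrt{j{\left(R \right)} + G{\left(-278 \right)}} = \sqrt{\frac{7}{3} \cdot 577 + \left(-278\right)^{2}} = \sqrt{\frac{4039}{3} + 77284} = \sqrt{\frac{235891}{3}} = \frac{\sqrt{707673}}{3}$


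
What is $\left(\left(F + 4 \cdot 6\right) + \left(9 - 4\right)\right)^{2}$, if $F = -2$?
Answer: $729$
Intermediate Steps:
$\left(\left(F + 4 \cdot 6\right) + \left(9 - 4\right)\right)^{2} = \left(\left(-2 + 4 \cdot 6\right) + \left(9 - 4\right)\right)^{2} = \left(\left(-2 + 24\right) + \left(9 - 4\right)\right)^{2} = \left(22 + 5\right)^{2} = 27^{2} = 729$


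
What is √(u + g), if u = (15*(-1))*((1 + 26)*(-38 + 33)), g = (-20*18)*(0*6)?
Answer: 45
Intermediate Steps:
g = 0 (g = -360*0 = 0)
u = 2025 (u = -405*(-5) = -15*(-135) = 2025)
√(u + g) = √(2025 + 0) = √2025 = 45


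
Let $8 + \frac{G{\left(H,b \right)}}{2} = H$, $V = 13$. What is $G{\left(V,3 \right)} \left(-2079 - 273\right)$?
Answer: $-23520$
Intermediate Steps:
$G{\left(H,b \right)} = -16 + 2 H$
$G{\left(V,3 \right)} \left(-2079 - 273\right) = \left(-16 + 2 \cdot 13\right) \left(-2079 - 273\right) = \left(-16 + 26\right) \left(-2079 - 273\right) = 10 \left(-2352\right) = -23520$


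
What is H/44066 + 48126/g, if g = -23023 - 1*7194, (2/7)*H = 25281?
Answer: 100542837/242098604 ≈ 0.41530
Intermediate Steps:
H = 176967/2 (H = (7/2)*25281 = 176967/2 ≈ 88484.)
g = -30217 (g = -23023 - 7194 = -30217)
H/44066 + 48126/g = (176967/2)/44066 + 48126/(-30217) = (176967/2)*(1/44066) + 48126*(-1/30217) = 176967/88132 - 48126/30217 = 100542837/242098604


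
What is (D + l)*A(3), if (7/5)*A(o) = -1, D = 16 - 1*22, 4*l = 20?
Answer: 5/7 ≈ 0.71429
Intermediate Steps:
l = 5 (l = (¼)*20 = 5)
D = -6 (D = 16 - 22 = -6)
A(o) = -5/7 (A(o) = (5/7)*(-1) = -5/7)
(D + l)*A(3) = (-6 + 5)*(-5/7) = -1*(-5/7) = 5/7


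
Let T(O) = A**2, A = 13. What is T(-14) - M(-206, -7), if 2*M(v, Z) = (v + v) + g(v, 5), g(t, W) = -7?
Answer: 757/2 ≈ 378.50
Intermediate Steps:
T(O) = 169 (T(O) = 13**2 = 169)
M(v, Z) = -7/2 + v (M(v, Z) = ((v + v) - 7)/2 = (2*v - 7)/2 = (-7 + 2*v)/2 = -7/2 + v)
T(-14) - M(-206, -7) = 169 - (-7/2 - 206) = 169 - 1*(-419/2) = 169 + 419/2 = 757/2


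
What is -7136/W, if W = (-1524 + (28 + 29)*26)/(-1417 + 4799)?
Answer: 12066976/21 ≈ 5.7462e+5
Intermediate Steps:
W = -21/1691 (W = (-1524 + 57*26)/3382 = (-1524 + 1482)*(1/3382) = -42*1/3382 = -21/1691 ≈ -0.012419)
-7136/W = -7136/(-21/1691) = -7136*(-1691/21) = 12066976/21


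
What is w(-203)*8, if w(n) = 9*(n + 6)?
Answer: -14184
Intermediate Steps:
w(n) = 54 + 9*n (w(n) = 9*(6 + n) = 54 + 9*n)
w(-203)*8 = (54 + 9*(-203))*8 = (54 - 1827)*8 = -1773*8 = -14184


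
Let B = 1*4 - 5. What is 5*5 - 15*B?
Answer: 40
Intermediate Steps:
B = -1 (B = 4 - 5 = -1)
5*5 - 15*B = 5*5 - 15*(-1) = 25 + 15 = 40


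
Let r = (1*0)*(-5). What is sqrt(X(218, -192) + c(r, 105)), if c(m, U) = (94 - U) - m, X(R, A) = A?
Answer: I*sqrt(203) ≈ 14.248*I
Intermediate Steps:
r = 0 (r = 0*(-5) = 0)
c(m, U) = 94 - U - m
sqrt(X(218, -192) + c(r, 105)) = sqrt(-192 + (94 - 1*105 - 1*0)) = sqrt(-192 + (94 - 105 + 0)) = sqrt(-192 - 11) = sqrt(-203) = I*sqrt(203)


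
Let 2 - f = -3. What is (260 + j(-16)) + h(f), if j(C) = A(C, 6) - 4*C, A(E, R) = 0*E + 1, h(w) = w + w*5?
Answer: 355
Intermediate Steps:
f = 5 (f = 2 - 1*(-3) = 2 + 3 = 5)
h(w) = 6*w (h(w) = w + 5*w = 6*w)
A(E, R) = 1 (A(E, R) = 0 + 1 = 1)
j(C) = 1 - 4*C
(260 + j(-16)) + h(f) = (260 + (1 - 4*(-16))) + 6*5 = (260 + (1 + 64)) + 30 = (260 + 65) + 30 = 325 + 30 = 355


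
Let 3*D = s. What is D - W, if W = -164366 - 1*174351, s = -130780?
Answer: 885371/3 ≈ 2.9512e+5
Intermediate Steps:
W = -338717 (W = -164366 - 174351 = -338717)
D = -130780/3 (D = (⅓)*(-130780) = -130780/3 ≈ -43593.)
D - W = -130780/3 - 1*(-338717) = -130780/3 + 338717 = 885371/3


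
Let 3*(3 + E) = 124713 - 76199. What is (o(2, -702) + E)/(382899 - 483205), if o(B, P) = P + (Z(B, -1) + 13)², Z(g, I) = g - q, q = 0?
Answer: -23537/150459 ≈ -0.15643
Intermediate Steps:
Z(g, I) = g (Z(g, I) = g - 1*0 = g + 0 = g)
E = 48505/3 (E = -3 + (124713 - 76199)/3 = -3 + (⅓)*48514 = -3 + 48514/3 = 48505/3 ≈ 16168.)
o(B, P) = P + (13 + B)² (o(B, P) = P + (B + 13)² = P + (13 + B)²)
(o(2, -702) + E)/(382899 - 483205) = ((-702 + (13 + 2)²) + 48505/3)/(382899 - 483205) = ((-702 + 15²) + 48505/3)/(-100306) = ((-702 + 225) + 48505/3)*(-1/100306) = (-477 + 48505/3)*(-1/100306) = (47074/3)*(-1/100306) = -23537/150459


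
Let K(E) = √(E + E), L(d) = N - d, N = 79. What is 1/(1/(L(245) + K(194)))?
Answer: -166 + 2*√97 ≈ -146.30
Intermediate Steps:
L(d) = 79 - d
K(E) = √2*√E (K(E) = √(2*E) = √2*√E)
1/(1/(L(245) + K(194))) = 1/(1/((79 - 1*245) + √2*√194)) = 1/(1/((79 - 245) + 2*√97)) = 1/(1/(-166 + 2*√97)) = -166 + 2*√97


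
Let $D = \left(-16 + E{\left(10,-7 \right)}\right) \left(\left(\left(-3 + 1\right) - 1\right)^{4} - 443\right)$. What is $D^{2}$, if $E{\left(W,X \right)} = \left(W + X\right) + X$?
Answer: $52417600$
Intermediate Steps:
$E{\left(W,X \right)} = W + 2 X$
$D = 7240$ ($D = \left(-16 + \left(10 + 2 \left(-7\right)\right)\right) \left(\left(\left(-3 + 1\right) - 1\right)^{4} - 443\right) = \left(-16 + \left(10 - 14\right)\right) \left(\left(-2 - 1\right)^{4} - 443\right) = \left(-16 - 4\right) \left(\left(-3\right)^{4} - 443\right) = - 20 \left(81 - 443\right) = \left(-20\right) \left(-362\right) = 7240$)
$D^{2} = 7240^{2} = 52417600$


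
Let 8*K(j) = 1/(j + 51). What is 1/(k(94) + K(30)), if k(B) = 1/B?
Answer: 30456/371 ≈ 82.092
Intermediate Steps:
K(j) = 1/(8*(51 + j)) (K(j) = 1/(8*(j + 51)) = 1/(8*(51 + j)))
1/(k(94) + K(30)) = 1/(1/94 + 1/(8*(51 + 30))) = 1/(1/94 + (⅛)/81) = 1/(1/94 + (⅛)*(1/81)) = 1/(1/94 + 1/648) = 1/(371/30456) = 30456/371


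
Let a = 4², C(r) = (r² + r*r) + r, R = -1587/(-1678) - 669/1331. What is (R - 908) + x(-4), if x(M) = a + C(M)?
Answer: -1928683437/2233418 ≈ -863.56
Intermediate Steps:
R = 989715/2233418 (R = -1587*(-1/1678) - 669*1/1331 = 1587/1678 - 669/1331 = 989715/2233418 ≈ 0.44314)
C(r) = r + 2*r² (C(r) = (r² + r²) + r = 2*r² + r = r + 2*r²)
a = 16
x(M) = 16 + M*(1 + 2*M)
(R - 908) + x(-4) = (989715/2233418 - 908) + (16 - 4*(1 + 2*(-4))) = -2026953829/2233418 + (16 - 4*(1 - 8)) = -2026953829/2233418 + (16 - 4*(-7)) = -2026953829/2233418 + (16 + 28) = -2026953829/2233418 + 44 = -1928683437/2233418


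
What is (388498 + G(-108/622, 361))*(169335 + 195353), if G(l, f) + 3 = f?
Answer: 141811116928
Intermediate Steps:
G(l, f) = -3 + f
(388498 + G(-108/622, 361))*(169335 + 195353) = (388498 + (-3 + 361))*(169335 + 195353) = (388498 + 358)*364688 = 388856*364688 = 141811116928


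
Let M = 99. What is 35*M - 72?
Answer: 3393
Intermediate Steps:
35*M - 72 = 35*99 - 72 = 3465 - 72 = 3393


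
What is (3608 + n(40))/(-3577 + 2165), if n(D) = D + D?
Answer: -922/353 ≈ -2.6119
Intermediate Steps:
n(D) = 2*D
(3608 + n(40))/(-3577 + 2165) = (3608 + 2*40)/(-3577 + 2165) = (3608 + 80)/(-1412) = 3688*(-1/1412) = -922/353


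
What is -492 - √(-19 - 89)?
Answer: -492 - 6*I*√3 ≈ -492.0 - 10.392*I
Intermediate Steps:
-492 - √(-19 - 89) = -492 - √(-108) = -492 - 6*I*√3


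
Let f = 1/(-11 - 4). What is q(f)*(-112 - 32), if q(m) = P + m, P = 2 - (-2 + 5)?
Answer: 768/5 ≈ 153.60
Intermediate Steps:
P = -1 (P = 2 - 1*3 = 2 - 3 = -1)
f = -1/15 (f = 1/(-15) = -1/15 ≈ -0.066667)
q(m) = -1 + m
q(f)*(-112 - 32) = (-1 - 1/15)*(-112 - 32) = -16/15*(-144) = 768/5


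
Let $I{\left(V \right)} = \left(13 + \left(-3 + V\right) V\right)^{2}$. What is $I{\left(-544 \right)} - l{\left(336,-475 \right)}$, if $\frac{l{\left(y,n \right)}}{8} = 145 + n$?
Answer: $88554454201$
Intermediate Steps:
$l{\left(y,n \right)} = 1160 + 8 n$ ($l{\left(y,n \right)} = 8 \left(145 + n\right) = 1160 + 8 n$)
$I{\left(V \right)} = \left(13 + V \left(-3 + V\right)\right)^{2}$
$I{\left(-544 \right)} - l{\left(336,-475 \right)} = \left(13 + \left(-544\right)^{2} - -1632\right)^{2} - \left(1160 + 8 \left(-475\right)\right) = \left(13 + 295936 + 1632\right)^{2} - \left(1160 - 3800\right) = 297581^{2} - -2640 = 88554451561 + 2640 = 88554454201$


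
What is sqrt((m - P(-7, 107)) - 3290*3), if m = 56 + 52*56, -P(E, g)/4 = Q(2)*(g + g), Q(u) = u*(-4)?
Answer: 25*I*sqrt(22) ≈ 117.26*I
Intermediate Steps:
Q(u) = -4*u
P(E, g) = 64*g (P(E, g) = -4*(-4*2)*(g + g) = -(-32)*2*g = -(-64)*g = 64*g)
m = 2968 (m = 56 + 2912 = 2968)
sqrt((m - P(-7, 107)) - 3290*3) = sqrt((2968 - 64*107) - 3290*3) = sqrt((2968 - 1*6848) - 9870) = sqrt((2968 - 6848) - 9870) = sqrt(-3880 - 9870) = sqrt(-13750) = 25*I*sqrt(22)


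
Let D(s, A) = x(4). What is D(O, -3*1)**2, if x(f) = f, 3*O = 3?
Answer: 16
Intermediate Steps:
O = 1 (O = (1/3)*3 = 1)
D(s, A) = 4
D(O, -3*1)**2 = 4**2 = 16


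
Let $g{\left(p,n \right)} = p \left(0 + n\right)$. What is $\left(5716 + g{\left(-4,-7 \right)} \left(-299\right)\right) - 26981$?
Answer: $-29637$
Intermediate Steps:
$g{\left(p,n \right)} = n p$ ($g{\left(p,n \right)} = p n = n p$)
$\left(5716 + g{\left(-4,-7 \right)} \left(-299\right)\right) - 26981 = \left(5716 + \left(-7\right) \left(-4\right) \left(-299\right)\right) - 26981 = \left(5716 + 28 \left(-299\right)\right) - 26981 = \left(5716 - 8372\right) - 26981 = -2656 - 26981 = -29637$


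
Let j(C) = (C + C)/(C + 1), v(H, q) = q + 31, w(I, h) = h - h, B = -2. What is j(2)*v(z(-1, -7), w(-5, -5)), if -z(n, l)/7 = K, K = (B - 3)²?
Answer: 124/3 ≈ 41.333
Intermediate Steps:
w(I, h) = 0
K = 25 (K = (-2 - 3)² = (-5)² = 25)
z(n, l) = -175 (z(n, l) = -7*25 = -175)
v(H, q) = 31 + q
j(C) = 2*C/(1 + C) (j(C) = (2*C)/(1 + C) = 2*C/(1 + C))
j(2)*v(z(-1, -7), w(-5, -5)) = (2*2/(1 + 2))*(31 + 0) = (2*2/3)*31 = (2*2*(⅓))*31 = (4/3)*31 = 124/3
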